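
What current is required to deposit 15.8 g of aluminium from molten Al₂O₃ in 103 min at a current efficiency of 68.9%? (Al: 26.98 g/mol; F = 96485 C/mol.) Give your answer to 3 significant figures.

n(Al) = 15.8 / 26.98 = 0.5856 mol
Al³⁺ + 3e⁻ → Al, so n(e⁻) = 3 × 0.5856 = 1.757 mol
Q = 1.757 × 96485 / 0.689 = 2.460×10^5 C
I = Q / t = 2.460×10^5 / 6180 s = 39.8 A

39.8 A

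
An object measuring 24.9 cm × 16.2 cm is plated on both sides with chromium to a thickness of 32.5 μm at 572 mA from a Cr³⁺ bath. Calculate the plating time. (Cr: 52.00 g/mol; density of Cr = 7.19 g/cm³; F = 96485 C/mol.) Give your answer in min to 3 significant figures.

3060 min

Plated area = 2 × 24.9 × 16.2 = 806.8 cm²
Volume = 806.8 × 32.5×10⁻⁴ cm = 2.622 cm³
m(Cr) = 2.622 × 7.19 = 18.85 g
n(Cr) = 18.85 / 52.00 = 0.3625 mol; n(e⁻) = 3 × 0.3625 = 1.088 mol
Q = 1.088 × 96485 = 1.050×10^5 C
t = 1.050×10^5 / 0.572 = 1.836×10^5 s = 3060 min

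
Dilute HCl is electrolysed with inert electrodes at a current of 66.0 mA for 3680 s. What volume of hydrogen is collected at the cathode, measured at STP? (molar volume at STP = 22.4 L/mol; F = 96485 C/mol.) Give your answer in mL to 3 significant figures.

Q = 0.0660 A × 3680 s = 242.9 C
n(e⁻) = Q/F = 242.9/96485 = 0.002517 mol
2H⁺ + 2e⁻ → H₂, so n(H₂) = 0.002517 / 2 = 0.001259 mol
V = 0.001259 × 22.4 = 0.02820 L
= 28.2 mL

28.2 mL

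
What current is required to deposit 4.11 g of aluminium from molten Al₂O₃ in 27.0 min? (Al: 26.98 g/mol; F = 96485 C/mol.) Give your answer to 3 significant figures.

27.2 A

n(Al) = 4.11 / 26.98 = 0.1523 mol
Al³⁺ + 3e⁻ → Al, so n(e⁻) = 3 × 0.1523 = 0.4569 mol
Q = 0.4569 × 96485 = 44080 C
I = Q / t = 44080 / 1620 s = 27.2 A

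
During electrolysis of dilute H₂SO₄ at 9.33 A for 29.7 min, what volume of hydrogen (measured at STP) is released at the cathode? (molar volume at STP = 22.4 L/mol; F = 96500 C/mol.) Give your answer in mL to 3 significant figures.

Charge passed = 9.33 × 1782 = 16630 C
n(e⁻) = Q/F = 16630/96500 = 0.1723 mol
2H⁺ + 2e⁻ → H₂, so n(H₂) = 0.1723 / 2 = 0.08615 mol
V = 0.08615 × 22.4 = 1.930 L
= 1930 mL

1930 mL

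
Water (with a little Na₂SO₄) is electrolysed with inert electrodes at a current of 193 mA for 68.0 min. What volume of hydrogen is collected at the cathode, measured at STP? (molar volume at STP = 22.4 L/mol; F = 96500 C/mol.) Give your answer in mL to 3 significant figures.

Q = It = 0.193 × 4080 = 787.4 C
n(e⁻) = 787.4 / 96500 = 0.008160 mol
2H⁺ + 2e⁻ → H₂, so n(H₂) = 0.008160 / 2 = 0.004080 mol
V = 0.004080 × 22.4 = 0.09139 L
= 91.4 mL

91.4 mL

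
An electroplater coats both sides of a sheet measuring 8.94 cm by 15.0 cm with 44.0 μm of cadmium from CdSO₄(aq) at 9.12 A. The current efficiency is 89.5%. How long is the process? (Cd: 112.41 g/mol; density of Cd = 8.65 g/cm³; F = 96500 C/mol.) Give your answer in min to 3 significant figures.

35.8 min

Plated area = 2 × 8.94 × 15.0 = 268.2 cm²
Volume = 268.2 × 44.0×10⁻⁴ cm = 1.180 cm³
m(Cd) = 1.180 × 8.65 = 10.21 g
n(Cd) = 10.21 / 112.41 = 0.09083 mol; n(e⁻) = 2 × 0.09083 = 0.1817 mol
Q = 0.1817 × 96500 / 0.895 = 19590 C
t = 19590 / 9.12 = 2148 s = 35.8 min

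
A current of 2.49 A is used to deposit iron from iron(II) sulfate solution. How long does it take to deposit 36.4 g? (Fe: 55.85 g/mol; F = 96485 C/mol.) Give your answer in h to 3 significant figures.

14.0 h

n(Fe) = 36.4 / 55.85 = 0.6517 mol
Fe²⁺ + 2e⁻ → Fe, so n(e⁻) = 2 × 0.6517 = 1.303 mol
Q = 1.303 × 96485 = 1.257×10^5 C
t = Q / I = 1.257×10^5 / 2.49 = 50480 s = 14.0 h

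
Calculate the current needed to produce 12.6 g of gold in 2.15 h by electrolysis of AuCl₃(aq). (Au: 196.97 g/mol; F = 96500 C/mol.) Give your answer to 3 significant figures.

n(Au) = 12.6 / 196.97 = 0.06397 mol
Au³⁺ + 3e⁻ → Au, so n(e⁻) = 3 × 0.06397 = 0.1919 mol
Q = 0.1919 × 96500 = 18520 C
I = Q / t = 18520 / 7740 s = 2.39 A

2.39 A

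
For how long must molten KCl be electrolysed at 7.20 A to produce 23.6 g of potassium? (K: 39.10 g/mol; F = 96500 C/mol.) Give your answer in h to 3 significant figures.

n(K) = 23.6 / 39.10 = 0.6036 mol
K⁺ + e⁻ → K, so n(e⁻) = 0.6036 mol
Q = 0.6036 × 96500 = 58250 C
t = Q / I = 58250 / 7.20 = 8090 s = 2.25 h

2.25 h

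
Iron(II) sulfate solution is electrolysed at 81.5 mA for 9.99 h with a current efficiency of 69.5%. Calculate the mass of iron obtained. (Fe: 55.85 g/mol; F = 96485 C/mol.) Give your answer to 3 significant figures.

Q = 0.0815 × 35964 = 2931 C
n(e⁻) = 2931 / 96485 = 0.03038 mol
Fe²⁺ + 2e⁻ → Fe, so theoretical m(Fe) = 0.01519 × 55.85 = 0.8484 g
Actual mass = 69.5% × 0.8484 = 0.590 g

0.590 g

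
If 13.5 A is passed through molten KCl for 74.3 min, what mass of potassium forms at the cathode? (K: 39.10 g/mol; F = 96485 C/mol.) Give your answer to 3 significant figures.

24.4 g

Q = It = 13.5 × 4458 = 60180 C
n(e⁻) = 60180 / 96485 = 0.6237 mol
K⁺ + e⁻ → K, so n(K) = 0.6237 mol
m = 0.6237 × 39.10 = 24.4 g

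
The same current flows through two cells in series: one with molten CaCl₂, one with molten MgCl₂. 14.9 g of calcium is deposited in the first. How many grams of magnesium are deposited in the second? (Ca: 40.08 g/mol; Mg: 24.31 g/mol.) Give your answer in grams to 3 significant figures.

9.04 g

n(Ca) = 14.9 / 40.08 = 0.3718 mol
Ca²⁺ + 2e⁻ → Ca, so n(e⁻) = 2 × 0.3718 = 0.7436 mol
Same current for the same time ⇒ same n(e⁻) = 0.7436 mol in both cells.
Mg²⁺ + 2e⁻ → Mg, so n(Mg) = 0.7436 / 2 = 0.3718 mol
m(Mg) = 0.3718 × 24.31 = 9.04 g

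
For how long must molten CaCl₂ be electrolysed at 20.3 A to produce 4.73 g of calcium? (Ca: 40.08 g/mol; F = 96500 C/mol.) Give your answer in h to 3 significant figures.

n(Ca) = 4.73 / 40.08 = 0.1180 mol
Ca²⁺ + 2e⁻ → Ca, so n(e⁻) = 2 × 0.1180 = 0.2360 mol
Q = 0.2360 × 96500 = 22770 C
t = Q / I = 22770 / 20.3 = 1122 s = 0.312 h

0.312 h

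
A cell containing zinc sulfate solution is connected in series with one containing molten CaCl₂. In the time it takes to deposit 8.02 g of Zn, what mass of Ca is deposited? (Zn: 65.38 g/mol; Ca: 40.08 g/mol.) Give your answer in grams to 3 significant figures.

4.92 g

n(Zn) = 8.02 / 65.38 = 0.1227 mol
Zn²⁺ + 2e⁻ → Zn, so n(e⁻) = 2 × 0.1227 = 0.2454 mol
Same current for the same time ⇒ same n(e⁻) = 0.2454 mol in both cells.
Ca²⁺ + 2e⁻ → Ca, so n(Ca) = 0.2454 / 2 = 0.1227 mol
m(Ca) = 0.1227 × 40.08 = 4.92 g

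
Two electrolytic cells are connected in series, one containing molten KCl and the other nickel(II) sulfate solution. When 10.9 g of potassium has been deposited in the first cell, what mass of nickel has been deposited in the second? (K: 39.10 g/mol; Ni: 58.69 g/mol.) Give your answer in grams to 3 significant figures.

8.18 g

n(K) = 10.9 / 39.10 = 0.2788 mol
K⁺ + e⁻ → K, so n(e⁻) = 0.2788 mol
Same current for the same time ⇒ same n(e⁻) = 0.2788 mol in both cells.
Ni²⁺ + 2e⁻ → Ni, so n(Ni) = 0.2788 / 2 = 0.1394 mol
m(Ni) = 0.1394 × 58.69 = 8.18 g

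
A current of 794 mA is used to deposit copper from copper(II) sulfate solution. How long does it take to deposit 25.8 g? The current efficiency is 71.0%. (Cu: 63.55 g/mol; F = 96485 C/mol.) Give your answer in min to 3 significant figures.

n(Cu) = 25.8 / 63.55 = 0.4060 mol
Cu²⁺ + 2e⁻ → Cu, so n(e⁻) = 2 × 0.4060 = 0.8120 mol
Q = 0.8120 × 96485 / 0.710 = 1.103×10^5 C
t = Q / I = 1.103×10^5 / 0.794 = 1.389×10^5 s = 2320 min

2320 min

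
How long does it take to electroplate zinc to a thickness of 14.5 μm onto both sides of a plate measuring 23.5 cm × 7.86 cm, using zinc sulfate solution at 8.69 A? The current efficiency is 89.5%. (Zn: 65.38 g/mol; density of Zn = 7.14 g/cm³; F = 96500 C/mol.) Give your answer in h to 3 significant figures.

Plated area = 2 × 23.5 × 7.86 = 369.4 cm²
Volume = 369.4 × 14.5×10⁻⁴ cm = 0.5356 cm³
m(Zn) = 0.5356 × 7.14 = 3.824 g
n(Zn) = 3.824 / 65.38 = 0.05849 mol; n(e⁻) = 2 × 0.05849 = 0.1170 mol
Q = 0.1170 × 96500 / 0.895 = 12620 C
t = 12620 / 8.69 = 1452 s = 0.403 h

0.403 h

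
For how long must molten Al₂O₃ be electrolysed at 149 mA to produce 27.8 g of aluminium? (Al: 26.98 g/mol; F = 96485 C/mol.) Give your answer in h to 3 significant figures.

n(Al) = 27.8 / 26.98 = 1.030 mol
Al³⁺ + 3e⁻ → Al, so n(e⁻) = 3 × 1.030 = 3.090 mol
Q = 3.090 × 96485 = 2.981×10^5 C
t = Q / I = 2.981×10^5 / 0.149 = 2.001×10^6 s = 556 h

556 h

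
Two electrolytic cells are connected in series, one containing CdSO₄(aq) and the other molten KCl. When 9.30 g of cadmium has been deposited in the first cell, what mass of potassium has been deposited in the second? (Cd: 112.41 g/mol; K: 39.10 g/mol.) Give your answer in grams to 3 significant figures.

n(Cd) = 9.30 / 112.41 = 0.08273 mol
Cd²⁺ + 2e⁻ → Cd, so n(e⁻) = 2 × 0.08273 = 0.1655 mol
The cells are in series, so the same charge (and hence the same n(e⁻) = 0.1655 mol) passes through both.
K⁺ + e⁻ → K, so n(K) = 0.1655 mol
m(K) = 0.1655 × 39.10 = 6.47 g

6.47 g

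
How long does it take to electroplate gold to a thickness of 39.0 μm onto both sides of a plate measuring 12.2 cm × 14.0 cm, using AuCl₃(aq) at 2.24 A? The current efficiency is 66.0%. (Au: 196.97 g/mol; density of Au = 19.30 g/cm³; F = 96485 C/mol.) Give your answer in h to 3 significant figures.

7.10 h

Plated area = 2 × 12.2 × 14.0 = 341.6 cm²
Volume = 341.6 × 39.0×10⁻⁴ cm = 1.332 cm³
m(Au) = 1.332 × 19.30 = 25.71 g
n(Au) = 25.71 / 196.97 = 0.1305 mol; n(e⁻) = 3 × 0.1305 = 0.3915 mol
Q = 0.3915 × 96485 / 0.660 = 57230 C
t = 57230 / 2.24 = 25550 s = 7.10 h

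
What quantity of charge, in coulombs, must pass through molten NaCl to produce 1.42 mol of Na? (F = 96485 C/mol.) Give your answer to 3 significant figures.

Na⁺ + e⁻ → Na, so n(e⁻) = 1 × 1.42 = 1.420 mol
Q = 1.420 × 96485 = 1.370×10^5 C

1.37×10^5 C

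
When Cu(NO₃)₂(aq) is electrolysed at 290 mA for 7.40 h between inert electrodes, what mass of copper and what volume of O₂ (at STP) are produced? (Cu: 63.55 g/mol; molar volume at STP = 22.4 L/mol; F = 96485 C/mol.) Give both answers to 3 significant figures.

Q = 0.290 × 26640 = 7726 C; n(e⁻) = 7726 / 96485 = 0.08007 mol
Cathode: Cu²⁺ + 2e⁻ → Cu → n(Cu) = 0.08007/2 = 0.04004 mol → 2.54 g
Anode: 2H₂O → O₂ + 4H⁺ + 4e⁻ → n(O₂) = 0.08007/4 = 0.02002 mol → 0.448 L

2.54 g Cu; 0.448 L O₂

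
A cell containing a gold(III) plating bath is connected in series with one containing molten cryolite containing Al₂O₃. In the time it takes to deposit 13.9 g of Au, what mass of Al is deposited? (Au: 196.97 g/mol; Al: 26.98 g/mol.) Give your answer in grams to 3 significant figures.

n(Au) = 13.9 / 196.97 = 0.07057 mol
Au³⁺ + 3e⁻ → Au, so n(e⁻) = 3 × 0.07057 = 0.2117 mol
Same current for the same time ⇒ same n(e⁻) = 0.2117 mol in both cells.
Al³⁺ + 3e⁻ → Al, so n(Al) = 0.2117 / 3 = 0.07057 mol
m(Al) = 0.07057 × 26.98 = 1.90 g

1.90 g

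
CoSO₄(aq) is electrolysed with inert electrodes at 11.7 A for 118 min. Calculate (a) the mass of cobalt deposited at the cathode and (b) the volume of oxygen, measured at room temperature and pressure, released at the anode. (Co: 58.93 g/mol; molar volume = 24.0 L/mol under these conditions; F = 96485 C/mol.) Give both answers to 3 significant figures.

Q = 11.7 × 7080 = 82840 C; n(e⁻) = 82840 / 96485 = 0.8586 mol
Cathode: Co²⁺ + 2e⁻ → Co → n(Co) = 0.8586/2 = 0.4293 mol → 25.3 g
Anode: 2H₂O → O₂ + 4H⁺ + 4e⁻ → n(O₂) = 0.8586/4 = 0.2147 mol → 5.15 L

25.3 g Co; 5.15 L O₂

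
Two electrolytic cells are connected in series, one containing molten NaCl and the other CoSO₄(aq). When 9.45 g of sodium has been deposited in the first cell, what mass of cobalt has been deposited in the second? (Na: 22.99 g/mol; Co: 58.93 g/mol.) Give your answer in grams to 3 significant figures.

n(Na) = 9.45 / 22.99 = 0.4110 mol
Na⁺ + e⁻ → Na, so n(e⁻) = 0.4110 mol
In series, the same 0.4110 mol of electrons flows through the second cell.
Co²⁺ + 2e⁻ → Co, so n(Co) = 0.4110 / 2 = 0.2055 mol
m(Co) = 0.2055 × 58.93 = 12.1 g

12.1 g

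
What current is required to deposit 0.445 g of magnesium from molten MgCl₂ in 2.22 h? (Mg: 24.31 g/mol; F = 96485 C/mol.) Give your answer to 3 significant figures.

n(Mg) = 0.445 / 24.31 = 0.01831 mol
Mg²⁺ + 2e⁻ → Mg, so n(e⁻) = 2 × 0.01831 = 0.03662 mol
Q = 0.03662 × 96485 = 3533 C
I = Q / t = 3533 / 7992 s = 0.442 A

0.442 A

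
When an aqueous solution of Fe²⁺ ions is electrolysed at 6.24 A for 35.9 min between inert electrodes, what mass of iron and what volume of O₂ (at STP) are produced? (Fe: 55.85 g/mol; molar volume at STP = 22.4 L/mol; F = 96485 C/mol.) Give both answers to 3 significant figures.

Q = 6.24 × 2154 = 13440 C; n(e⁻) = 13440 / 96485 = 0.1393 mol
Cathode: Fe²⁺ + 2e⁻ → Fe → n(Fe) = 0.1393/2 = 0.06965 mol → 3.89 g
Anode: 2H₂O → O₂ + 4H⁺ + 4e⁻ → n(O₂) = 0.1393/4 = 0.03483 mol → 0.780 L

3.89 g Fe; 0.780 L O₂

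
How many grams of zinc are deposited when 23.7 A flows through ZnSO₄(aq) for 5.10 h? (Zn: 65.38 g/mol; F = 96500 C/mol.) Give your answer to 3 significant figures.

Q = It = 23.7 × 18360 = 4.351×10^5 C
Moles of electrons = 4.351×10^5 / 96500 = 4.509 mol
Zn²⁺ + 2e⁻ → Zn, so n(Zn) = 4.509 / 2 = 2.255 mol
m = 2.255 × 65.38 = 147 g

147 g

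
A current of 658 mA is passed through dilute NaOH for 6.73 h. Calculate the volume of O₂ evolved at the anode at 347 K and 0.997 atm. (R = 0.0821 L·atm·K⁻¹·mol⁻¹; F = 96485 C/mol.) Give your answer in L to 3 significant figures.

1.18 L

Q = 0.658 A × 24228 s = 15940 C
Moles of electrons = 15940 / 96485 = 0.1652 mol
2H₂O → O₂ + 4H⁺ + 4e⁻, so n(O₂) = 0.1652 / 4 = 0.04130 mol
V = nRT/P = 0.04130 × 0.0821 × 347 / 0.997 = 1.180 L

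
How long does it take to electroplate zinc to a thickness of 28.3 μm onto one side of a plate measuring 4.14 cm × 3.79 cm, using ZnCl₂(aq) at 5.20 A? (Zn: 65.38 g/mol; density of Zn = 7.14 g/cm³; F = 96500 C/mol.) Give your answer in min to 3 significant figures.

3.00 min

Plated area = 4.14 × 3.79 = 15.69 cm²
Volume = 15.69 × 28.3×10⁻⁴ cm = 0.04440 cm³
m(Zn) = 0.04440 × 7.14 = 0.3170 g
n(Zn) = 0.3170 / 65.38 = 0.004849 mol; n(e⁻) = 2 × 0.004849 = 0.009698 mol
Q = 0.009698 × 96500 = 935.9 C
t = 935.9 / 5.20 = 180.0 s = 3.00 min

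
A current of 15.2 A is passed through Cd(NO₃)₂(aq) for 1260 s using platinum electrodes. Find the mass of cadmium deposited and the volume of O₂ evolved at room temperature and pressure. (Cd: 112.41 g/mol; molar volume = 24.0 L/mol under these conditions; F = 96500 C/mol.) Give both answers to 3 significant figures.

11.2 g Cd; 1.19 L O₂

Q = 15.2 × 1260 = 19150 C; n(e⁻) = 19150 / 96500 = 0.1984 mol
Cathode: Cd²⁺ + 2e⁻ → Cd → n(Cd) = 0.1984/2 = 0.09920 mol → 11.2 g
Anode: 2H₂O → O₂ + 4H⁺ + 4e⁻ → n(O₂) = 0.1984/4 = 0.04960 mol → 1.19 L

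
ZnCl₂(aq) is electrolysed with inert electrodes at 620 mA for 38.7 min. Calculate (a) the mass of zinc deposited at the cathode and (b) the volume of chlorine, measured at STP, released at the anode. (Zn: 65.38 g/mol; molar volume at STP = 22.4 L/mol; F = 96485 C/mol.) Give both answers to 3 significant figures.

0.488 g Zn; 0.167 L Cl₂

Q = 0.620 × 2322 = 1440 C; n(e⁻) = 1440 / 96485 = 0.01492 mol
Cathode: Zn²⁺ + 2e⁻ → Zn → n(Zn) = 0.01492/2 = 0.007460 mol → 0.488 g
Anode: 2Cl⁻ → Cl₂ + 2e⁻ → n(Cl₂) = 0.01492/2 = 0.007460 mol → 0.167 L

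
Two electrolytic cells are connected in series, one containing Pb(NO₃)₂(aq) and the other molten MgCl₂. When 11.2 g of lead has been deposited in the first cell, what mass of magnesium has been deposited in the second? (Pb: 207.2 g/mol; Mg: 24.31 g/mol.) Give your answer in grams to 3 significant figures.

n(Pb) = 11.2 / 207.2 = 0.05405 mol
Pb²⁺ + 2e⁻ → Pb, so n(e⁻) = 2 × 0.05405 = 0.1081 mol
Since the cells are in series, n(e⁻) in the Mg cell is also 0.1081 mol.
Mg²⁺ + 2e⁻ → Mg, so n(Mg) = 0.1081 / 2 = 0.05405 mol
m(Mg) = 0.05405 × 24.31 = 1.31 g

1.31 g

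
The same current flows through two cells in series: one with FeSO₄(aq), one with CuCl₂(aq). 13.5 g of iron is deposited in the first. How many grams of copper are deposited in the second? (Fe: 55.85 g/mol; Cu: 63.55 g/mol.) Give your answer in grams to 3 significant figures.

15.4 g

n(Fe) = 13.5 / 55.85 = 0.2417 mol
Fe²⁺ + 2e⁻ → Fe, so n(e⁻) = 2 × 0.2417 = 0.4834 mol
Same current for the same time ⇒ same n(e⁻) = 0.4834 mol in both cells.
Cu²⁺ + 2e⁻ → Cu, so n(Cu) = 0.4834 / 2 = 0.2417 mol
m(Cu) = 0.2417 × 63.55 = 15.4 g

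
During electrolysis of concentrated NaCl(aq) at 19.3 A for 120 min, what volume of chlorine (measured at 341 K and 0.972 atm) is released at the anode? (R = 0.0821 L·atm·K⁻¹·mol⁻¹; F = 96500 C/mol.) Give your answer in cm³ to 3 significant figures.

Charge passed = 19.3 × 7200 = 1.390×10^5 C
n(e⁻) = Q/F = 1.390×10^5/96500 = 1.440 mol
2Cl⁻ → Cl₂ + 2e⁻, so n(Cl₂) = 1.440 / 2 = 0.7200 mol
V = nRT/P = 0.7200 × 0.0821 × 341 / 0.972 = 20.74 L
= 20700 cm³

20700 cm³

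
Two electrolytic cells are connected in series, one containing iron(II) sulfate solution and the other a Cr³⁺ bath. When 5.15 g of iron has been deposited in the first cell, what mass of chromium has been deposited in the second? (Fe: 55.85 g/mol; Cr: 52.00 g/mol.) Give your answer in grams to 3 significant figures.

3.20 g

n(Fe) = 5.15 / 55.85 = 0.09221 mol
Fe²⁺ + 2e⁻ → Fe, so n(e⁻) = 2 × 0.09221 = 0.1844 mol
Since the cells are in series, n(e⁻) in the Cr cell is also 0.1844 mol.
Cr³⁺ + 3e⁻ → Cr, so n(Cr) = 0.1844 / 3 = 0.06147 mol
m(Cr) = 0.06147 × 52.00 = 3.20 g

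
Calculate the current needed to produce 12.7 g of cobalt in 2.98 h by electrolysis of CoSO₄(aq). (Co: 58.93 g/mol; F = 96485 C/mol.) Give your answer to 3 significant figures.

3.88 A

n(Co) = 12.7 / 58.93 = 0.2155 mol
Co²⁺ + 2e⁻ → Co, so n(e⁻) = 2 × 0.2155 = 0.4310 mol
Q = 0.4310 × 96485 = 41590 C
I = Q / t = 41590 / 10728 s = 3.88 A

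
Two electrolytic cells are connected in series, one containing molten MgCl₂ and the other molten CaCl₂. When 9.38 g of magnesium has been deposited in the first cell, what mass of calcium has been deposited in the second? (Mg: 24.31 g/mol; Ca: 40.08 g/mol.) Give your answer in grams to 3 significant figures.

15.5 g

n(Mg) = 9.38 / 24.31 = 0.3858 mol
Mg²⁺ + 2e⁻ → Mg, so n(e⁻) = 2 × 0.3858 = 0.7716 mol
Since the cells are in series, n(e⁻) in the Ca cell is also 0.7716 mol.
Ca²⁺ + 2e⁻ → Ca, so n(Ca) = 0.7716 / 2 = 0.3858 mol
m(Ca) = 0.3858 × 40.08 = 15.5 g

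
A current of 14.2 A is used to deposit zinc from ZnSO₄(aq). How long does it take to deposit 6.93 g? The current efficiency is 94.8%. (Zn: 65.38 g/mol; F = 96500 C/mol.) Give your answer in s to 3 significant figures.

n(Zn) = 6.93 / 65.38 = 0.1060 mol
Zn²⁺ + 2e⁻ → Zn, so n(e⁻) = 2 × 0.1060 = 0.2120 mol
Q = 0.2120 × 96500 / 0.948 = 21580 C
t = Q / I = 21580 / 14.2 = 1520 s

1520 s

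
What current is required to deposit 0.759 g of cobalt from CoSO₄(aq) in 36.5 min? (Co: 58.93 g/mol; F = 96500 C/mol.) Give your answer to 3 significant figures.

1.14 A

n(Co) = 0.759 / 58.93 = 0.01288 mol
Co²⁺ + 2e⁻ → Co, so n(e⁻) = 2 × 0.01288 = 0.02576 mol
Q = 0.02576 × 96500 = 2486 C
I = Q / t = 2486 / 2190 s = 1.14 A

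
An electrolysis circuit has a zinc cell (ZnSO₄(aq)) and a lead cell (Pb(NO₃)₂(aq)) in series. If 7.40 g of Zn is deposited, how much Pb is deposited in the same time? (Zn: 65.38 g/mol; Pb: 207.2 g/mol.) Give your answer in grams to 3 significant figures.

23.5 g

n(Zn) = 7.40 / 65.38 = 0.1132 mol
Zn²⁺ + 2e⁻ → Zn, so n(e⁻) = 2 × 0.1132 = 0.2264 mol
In series, the same 0.2264 mol of electrons flows through the second cell.
Pb²⁺ + 2e⁻ → Pb, so n(Pb) = 0.2264 / 2 = 0.1132 mol
m(Pb) = 0.1132 × 207.2 = 23.5 g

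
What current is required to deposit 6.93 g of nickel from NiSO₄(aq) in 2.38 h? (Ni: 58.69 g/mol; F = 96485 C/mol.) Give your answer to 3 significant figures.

2.66 A

n(Ni) = 6.93 / 58.69 = 0.1181 mol
Ni²⁺ + 2e⁻ → Ni, so n(e⁻) = 2 × 0.1181 = 0.2362 mol
Q = 0.2362 × 96485 = 22790 C
I = Q / t = 22790 / 8568 s = 2.66 A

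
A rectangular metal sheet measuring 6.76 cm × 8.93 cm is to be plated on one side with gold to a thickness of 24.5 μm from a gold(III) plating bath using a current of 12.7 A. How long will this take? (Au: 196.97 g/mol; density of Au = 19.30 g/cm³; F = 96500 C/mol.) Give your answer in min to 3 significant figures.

Plated area = 6.76 × 8.93 = 60.37 cm²
Volume = 60.37 × 24.5×10⁻⁴ cm = 0.1479 cm³
m(Au) = 0.1479 × 19.30 = 2.854 g
n(Au) = 2.854 / 196.97 = 0.01449 mol; n(e⁻) = 3 × 0.01449 = 0.04347 mol
Q = 0.04347 × 96500 = 4195 C
t = 4195 / 12.7 = 330.3 s = 5.51 min

5.51 min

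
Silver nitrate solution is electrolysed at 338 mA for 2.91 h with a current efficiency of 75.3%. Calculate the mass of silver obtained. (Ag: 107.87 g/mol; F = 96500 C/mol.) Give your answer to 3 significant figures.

Q = 0.338 × 10476 = 3541 C
n(e⁻) = 3541 / 96500 = 0.03669 mol
Ag⁺ + e⁻ → Ag, so theoretical m(Ag) = 0.03669 × 107.87 = 3.958 g
Actual mass = 75.3% × 3.958 = 2.98 g

2.98 g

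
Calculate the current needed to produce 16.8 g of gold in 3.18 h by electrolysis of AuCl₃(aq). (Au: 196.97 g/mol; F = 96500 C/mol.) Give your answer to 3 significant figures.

2.16 A

n(Au) = 16.8 / 196.97 = 0.08529 mol
Au³⁺ + 3e⁻ → Au, so n(e⁻) = 3 × 0.08529 = 0.2559 mol
Q = 0.2559 × 96500 = 24690 C
I = Q / t = 24690 / 11448 s = 2.16 A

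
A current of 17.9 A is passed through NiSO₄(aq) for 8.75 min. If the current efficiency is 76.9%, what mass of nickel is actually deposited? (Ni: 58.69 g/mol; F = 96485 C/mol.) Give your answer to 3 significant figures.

Q = 17.9 × 525 = 9398 C
n(e⁻) = 9398 / 96485 = 0.09740 mol
Ni²⁺ + 2e⁻ → Ni, so theoretical m(Ni) = 0.04870 × 58.69 = 2.858 g
Actual mass = 76.9% × 2.858 = 2.20 g

2.20 g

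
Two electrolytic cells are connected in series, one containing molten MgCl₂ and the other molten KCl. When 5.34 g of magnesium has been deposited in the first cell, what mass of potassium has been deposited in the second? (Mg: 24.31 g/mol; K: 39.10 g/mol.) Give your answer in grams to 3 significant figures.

n(Mg) = 5.34 / 24.31 = 0.2197 mol
Mg²⁺ + 2e⁻ → Mg, so n(e⁻) = 2 × 0.2197 = 0.4394 mol
The cells are in series, so the same charge (and hence the same n(e⁻) = 0.4394 mol) passes through both.
K⁺ + e⁻ → K, so n(K) = 0.4394 mol
m(K) = 0.4394 × 39.10 = 17.2 g

17.2 g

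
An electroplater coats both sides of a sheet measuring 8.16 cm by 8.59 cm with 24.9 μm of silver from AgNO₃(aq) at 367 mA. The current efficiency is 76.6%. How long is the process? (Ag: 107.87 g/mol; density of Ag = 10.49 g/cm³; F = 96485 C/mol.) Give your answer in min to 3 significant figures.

Plated area = 2 × 8.16 × 8.59 = 140.2 cm²
Volume = 140.2 × 24.9×10⁻⁴ cm = 0.3491 cm³
m(Ag) = 0.3491 × 10.49 = 3.662 g
n(Ag) = 3.662 / 107.87 = 0.03395 mol; n(e⁻) = 0.03395 mol
Q = 0.03395 × 96485 / 0.766 = 4276 C
t = 4276 / 0.367 = 11650 s = 194 min

194 min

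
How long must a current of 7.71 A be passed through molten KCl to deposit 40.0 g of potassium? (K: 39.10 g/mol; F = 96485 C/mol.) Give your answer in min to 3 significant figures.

n(K) = 40.0 / 39.10 = 1.023 mol
K⁺ + e⁻ → K, so n(e⁻) = 1.023 mol
Q = 1.023 × 96485 = 98700 C
t = Q / I = 98700 / 7.71 = 12800 s = 213 min

213 min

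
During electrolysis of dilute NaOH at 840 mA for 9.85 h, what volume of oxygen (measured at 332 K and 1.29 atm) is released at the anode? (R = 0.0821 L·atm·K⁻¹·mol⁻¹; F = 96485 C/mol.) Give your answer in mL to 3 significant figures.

Charge passed = 0.840 × 35460 = 29790 C
n(e⁻) = Q/F = 29790/96485 = 0.3088 mol
2H₂O → O₂ + 4H⁺ + 4e⁻, so n(O₂) = 0.3088 / 4 = 0.07720 mol
V = nRT/P = 0.07720 × 0.0821 × 332 / 1.29 = 1.631 L
= 1630 mL

1630 mL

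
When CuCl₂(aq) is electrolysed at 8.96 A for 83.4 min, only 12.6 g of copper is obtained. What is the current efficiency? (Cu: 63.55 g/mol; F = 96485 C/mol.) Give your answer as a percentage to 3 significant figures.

Q = 8.96 × 5004 = 44840 C
n(e⁻) = 44840 / 96485 = 0.4647 mol
Cu²⁺ + 2e⁻ → Cu, so theoretical n(Cu) = 0.2324 mol → 14.77 g
Efficiency = 12.6 / 14.77 = 0.8531 = 85.3%

85.3%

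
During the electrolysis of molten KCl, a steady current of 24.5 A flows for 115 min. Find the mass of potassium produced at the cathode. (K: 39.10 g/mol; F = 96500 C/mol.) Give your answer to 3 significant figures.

Q = 24.5 A × 6900 s = 1.691×10^5 C
n(e⁻) = Q/F = 1.691×10^5/96500 = 1.752 mol
K⁺ + e⁻ → K, so n(K) = 1.752 mol
m = 1.752 × 39.10 = 68.5 g

68.5 g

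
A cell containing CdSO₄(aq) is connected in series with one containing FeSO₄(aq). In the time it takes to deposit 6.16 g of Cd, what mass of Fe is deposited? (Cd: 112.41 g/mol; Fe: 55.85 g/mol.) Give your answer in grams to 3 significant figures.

3.06 g

n(Cd) = 6.16 / 112.41 = 0.05480 mol
Cd²⁺ + 2e⁻ → Cd, so n(e⁻) = 2 × 0.05480 = 0.1096 mol
Same current for the same time ⇒ same n(e⁻) = 0.1096 mol in both cells.
Fe²⁺ + 2e⁻ → Fe, so n(Fe) = 0.1096 / 2 = 0.05480 mol
m(Fe) = 0.05480 × 55.85 = 3.06 g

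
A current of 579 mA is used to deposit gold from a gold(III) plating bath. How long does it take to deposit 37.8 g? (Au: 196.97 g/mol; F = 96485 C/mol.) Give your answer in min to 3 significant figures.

n(Au) = 37.8 / 196.97 = 0.1919 mol
Au³⁺ + 3e⁻ → Au, so n(e⁻) = 3 × 0.1919 = 0.5757 mol
Q = 0.5757 × 96485 = 55550 C
t = Q / I = 55550 / 0.579 = 95940 s = 1600 min

1600 min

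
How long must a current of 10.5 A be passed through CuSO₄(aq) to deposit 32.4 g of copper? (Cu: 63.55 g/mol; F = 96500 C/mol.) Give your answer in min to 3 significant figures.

156 min

n(Cu) = 32.4 / 63.55 = 0.5098 mol
Cu²⁺ + 2e⁻ → Cu, so n(e⁻) = 2 × 0.5098 = 1.020 mol
Q = 1.020 × 96500 = 98430 C
t = Q / I = 98430 / 10.5 = 9374 s = 156 min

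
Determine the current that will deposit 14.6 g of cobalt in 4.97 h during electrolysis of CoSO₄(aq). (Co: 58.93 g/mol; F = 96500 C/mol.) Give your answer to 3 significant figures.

n(Co) = 14.6 / 58.93 = 0.2478 mol
Co²⁺ + 2e⁻ → Co, so n(e⁻) = 2 × 0.2478 = 0.4956 mol
Q = 0.4956 × 96500 = 47830 C
I = Q / t = 47830 / 17892 s = 2.67 A

2.67 A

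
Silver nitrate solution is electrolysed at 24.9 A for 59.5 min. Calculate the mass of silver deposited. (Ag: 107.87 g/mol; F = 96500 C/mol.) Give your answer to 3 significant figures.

Q = 24.9 A × 3570 s = 88890 C
n(e⁻) = 88890 / 96500 = 0.9211 mol
Ag⁺ + e⁻ → Ag, so n(Ag) = 0.9211 mol
m = 0.9211 × 107.87 = 99.4 g

99.4 g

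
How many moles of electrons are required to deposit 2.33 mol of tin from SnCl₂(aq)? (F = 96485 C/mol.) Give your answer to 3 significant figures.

4.66 mol

Sn²⁺ + 2e⁻ → Sn, so n(e⁻) = 2 × 2.33 = 4.660 mol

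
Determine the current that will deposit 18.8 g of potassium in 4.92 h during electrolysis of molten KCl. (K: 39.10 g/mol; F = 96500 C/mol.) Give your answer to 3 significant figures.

2.62 A

n(K) = 18.8 / 39.10 = 0.4808 mol
K⁺ + e⁻ → K, so n(e⁻) = 0.4808 mol
Q = 0.4808 × 96500 = 46400 C
I = Q / t = 46400 / 17712 s = 2.62 A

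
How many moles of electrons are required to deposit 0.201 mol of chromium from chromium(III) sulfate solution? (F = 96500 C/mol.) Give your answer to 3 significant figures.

Cr³⁺ + 3e⁻ → Cr, so n(e⁻) = 3 × 0.201 = 0.6030 mol

0.603 mol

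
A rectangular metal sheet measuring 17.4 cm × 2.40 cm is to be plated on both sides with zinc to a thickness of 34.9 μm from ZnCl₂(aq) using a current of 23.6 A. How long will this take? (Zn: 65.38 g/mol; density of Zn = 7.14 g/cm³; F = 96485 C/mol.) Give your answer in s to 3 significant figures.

Plated area = 2 × 17.4 × 2.40 = 83.52 cm²
Volume = 83.52 × 34.9×10⁻⁴ cm = 0.2915 cm³
m(Zn) = 0.2915 × 7.14 = 2.081 g
n(Zn) = 2.081 / 65.38 = 0.03183 mol; n(e⁻) = 2 × 0.03183 = 0.06366 mol
Q = 0.06366 × 96485 = 6142 C
t = 6142 / 23.6 = 260.3 s

260 s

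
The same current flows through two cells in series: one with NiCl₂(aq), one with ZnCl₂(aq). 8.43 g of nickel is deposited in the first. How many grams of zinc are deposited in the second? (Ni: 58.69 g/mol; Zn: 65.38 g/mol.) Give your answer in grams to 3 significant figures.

9.39 g

n(Ni) = 8.43 / 58.69 = 0.1436 mol
Ni²⁺ + 2e⁻ → Ni, so n(e⁻) = 2 × 0.1436 = 0.2872 mol
Since the cells are in series, n(e⁻) in the Zn cell is also 0.2872 mol.
Zn²⁺ + 2e⁻ → Zn, so n(Zn) = 0.2872 / 2 = 0.1436 mol
m(Zn) = 0.1436 × 65.38 = 9.39 g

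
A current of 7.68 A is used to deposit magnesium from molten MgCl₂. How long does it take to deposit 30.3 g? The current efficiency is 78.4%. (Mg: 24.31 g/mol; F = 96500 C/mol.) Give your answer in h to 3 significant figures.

n(Mg) = 30.3 / 24.31 = 1.246 mol
Mg²⁺ + 2e⁻ → Mg, so n(e⁻) = 2 × 1.246 = 2.492 mol
Q = 2.492 × 96500 / 0.784 = 3.067×10^5 C
t = Q / I = 3.067×10^5 / 7.68 = 39930 s = 11.1 h

11.1 h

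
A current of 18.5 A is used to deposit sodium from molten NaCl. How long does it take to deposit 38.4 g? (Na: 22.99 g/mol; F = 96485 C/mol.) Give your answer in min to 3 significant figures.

n(Na) = 38.4 / 22.99 = 1.670 mol
Na⁺ + e⁻ → Na, so n(e⁻) = 1.670 mol
Q = 1.670 × 96485 = 1.611×10^5 C
t = Q / I = 1.611×10^5 / 18.5 = 8708 s = 145 min

145 min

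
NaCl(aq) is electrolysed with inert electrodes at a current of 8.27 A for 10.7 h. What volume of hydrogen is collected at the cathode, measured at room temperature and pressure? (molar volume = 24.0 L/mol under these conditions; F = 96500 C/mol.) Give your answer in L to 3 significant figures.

39.6 L

Q = It = 8.27 × 38520 = 3.186×10^5 C
n(e⁻) = Q/F = 3.186×10^5/96500 = 3.302 mol
2H⁺ + 2e⁻ → H₂, so n(H₂) = 3.302 / 2 = 1.651 mol
V = 1.651 × 24.0 = 39.62 L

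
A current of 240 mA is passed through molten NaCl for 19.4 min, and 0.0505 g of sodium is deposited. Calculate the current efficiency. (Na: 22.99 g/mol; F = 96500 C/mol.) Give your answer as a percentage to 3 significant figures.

75.9%

Q = 0.240 × 1164 = 279.4 C
n(e⁻) = 279.4 / 96500 = 0.002895 mol
Na⁺ + e⁻ → Na, so theoretical n(Na) = 0.002895 mol → 0.06656 g
Efficiency = 0.0505 / 0.06656 = 0.7587 = 75.9%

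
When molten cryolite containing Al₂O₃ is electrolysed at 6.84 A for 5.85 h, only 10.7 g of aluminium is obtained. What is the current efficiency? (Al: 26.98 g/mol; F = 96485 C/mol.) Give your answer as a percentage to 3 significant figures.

Q = 6.84 × 21060 = 1.441×10^5 C
n(e⁻) = 1.441×10^5 / 96485 = 1.493 mol
Al³⁺ + 3e⁻ → Al, so theoretical n(Al) = 0.4977 mol → 13.43 g
Efficiency = 10.7 / 13.43 = 0.7967 = 79.7%

79.7%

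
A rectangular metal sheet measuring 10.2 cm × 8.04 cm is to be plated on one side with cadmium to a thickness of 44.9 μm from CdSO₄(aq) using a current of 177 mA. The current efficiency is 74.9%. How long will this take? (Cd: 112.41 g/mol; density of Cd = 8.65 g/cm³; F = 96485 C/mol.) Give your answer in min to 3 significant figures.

687 min

Plated area = 10.2 × 8.04 = 82.01 cm²
Volume = 82.01 × 44.9×10⁻⁴ cm = 0.3682 cm³
m(Cd) = 0.3682 × 8.65 = 3.185 g
n(Cd) = 3.185 / 112.41 = 0.02833 mol; n(e⁻) = 2 × 0.02833 = 0.05666 mol
Q = 0.05666 × 96485 / 0.749 = 7299 C
t = 7299 / 0.177 = 41240 s = 687 min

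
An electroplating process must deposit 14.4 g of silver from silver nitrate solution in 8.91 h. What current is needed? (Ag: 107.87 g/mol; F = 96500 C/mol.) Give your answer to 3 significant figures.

0.402 A

n(Ag) = 14.4 / 107.87 = 0.1335 mol
Ag⁺ + e⁻ → Ag, so n(e⁻) = 0.1335 mol
Q = 0.1335 × 96500 = 12880 C
I = Q / t = 12880 / 32076 s = 0.402 A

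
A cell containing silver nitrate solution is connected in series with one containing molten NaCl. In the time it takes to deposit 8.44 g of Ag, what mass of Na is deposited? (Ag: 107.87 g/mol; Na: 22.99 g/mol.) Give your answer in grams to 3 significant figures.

n(Ag) = 8.44 / 107.87 = 0.07824 mol
Ag⁺ + e⁻ → Ag, so n(e⁻) = 0.07824 mol
The cells are in series, so the same charge (and hence the same n(e⁻) = 0.07824 mol) passes through both.
Na⁺ + e⁻ → Na, so n(Na) = 0.07824 mol
m(Na) = 0.07824 × 22.99 = 1.80 g

1.80 g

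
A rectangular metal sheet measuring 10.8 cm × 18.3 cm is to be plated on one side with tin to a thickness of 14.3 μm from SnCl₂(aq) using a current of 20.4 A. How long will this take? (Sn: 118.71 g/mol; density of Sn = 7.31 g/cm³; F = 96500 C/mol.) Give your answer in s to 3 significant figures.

Plated area = 10.8 × 18.3 = 197.6 cm²
Volume = 197.6 × 14.3×10⁻⁴ cm = 0.2826 cm³
m(Sn) = 0.2826 × 7.31 = 2.066 g
n(Sn) = 2.066 / 118.71 = 0.01740 mol; n(e⁻) = 2 × 0.01740 = 0.03480 mol
Q = 0.03480 × 96500 = 3358 C
t = 3358 / 20.4 = 164.6 s

165 s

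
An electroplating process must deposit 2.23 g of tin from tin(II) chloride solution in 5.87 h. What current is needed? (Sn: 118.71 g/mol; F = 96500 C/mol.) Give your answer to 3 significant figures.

0.172 A

n(Sn) = 2.23 / 118.71 = 0.01879 mol
Sn²⁺ + 2e⁻ → Sn, so n(e⁻) = 2 × 0.01879 = 0.03758 mol
Q = 0.03758 × 96500 = 3626 C
I = Q / t = 3626 / 21132 s = 0.172 A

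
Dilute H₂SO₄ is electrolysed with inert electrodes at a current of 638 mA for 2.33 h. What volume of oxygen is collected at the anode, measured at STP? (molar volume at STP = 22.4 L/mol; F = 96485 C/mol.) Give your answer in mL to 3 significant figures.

311 mL

Charge passed = 0.638 × 8388 = 5352 C
n(e⁻) = 5352 / 96485 = 0.05547 mol
2H₂O → O₂ + 4H⁺ + 4e⁻, so n(O₂) = 0.05547 / 4 = 0.01387 mol
V = 0.01387 × 22.4 = 0.3107 L
= 311 mL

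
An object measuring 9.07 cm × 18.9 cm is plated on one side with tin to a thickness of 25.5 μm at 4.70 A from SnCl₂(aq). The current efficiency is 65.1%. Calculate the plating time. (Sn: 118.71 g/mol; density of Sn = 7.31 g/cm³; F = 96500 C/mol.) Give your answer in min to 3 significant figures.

28.3 min

Plated area = 9.07 × 18.9 = 171.4 cm²
Volume = 171.4 × 25.5×10⁻⁴ cm = 0.4371 cm³
m(Sn) = 0.4371 × 7.31 = 3.195 g
n(Sn) = 3.195 / 118.71 = 0.02691 mol; n(e⁻) = 2 × 0.02691 = 0.05382 mol
Q = 0.05382 × 96500 / 0.651 = 7978 C
t = 7978 / 4.70 = 1697 s = 28.3 min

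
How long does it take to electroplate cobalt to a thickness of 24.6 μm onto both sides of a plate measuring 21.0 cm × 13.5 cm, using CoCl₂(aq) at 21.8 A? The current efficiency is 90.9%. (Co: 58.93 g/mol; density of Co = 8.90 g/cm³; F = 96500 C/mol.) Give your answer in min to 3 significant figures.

Plated area = 2 × 21.0 × 13.5 = 567.0 cm²
Volume = 567.0 × 24.6×10⁻⁴ cm = 1.395 cm³
m(Co) = 1.395 × 8.90 = 12.42 g
n(Co) = 12.42 / 58.93 = 0.2108 mol; n(e⁻) = 2 × 0.2108 = 0.4216 mol
Q = 0.4216 × 96500 / 0.909 = 44760 C
t = 44760 / 21.8 = 2053 s = 34.2 min

34.2 min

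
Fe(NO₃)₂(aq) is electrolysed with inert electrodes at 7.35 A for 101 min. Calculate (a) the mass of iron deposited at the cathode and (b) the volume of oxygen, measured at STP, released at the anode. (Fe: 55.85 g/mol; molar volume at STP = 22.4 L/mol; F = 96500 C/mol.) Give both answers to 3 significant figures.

12.9 g Fe; 2.58 L O₂

Q = 7.35 × 6060 = 44540 C; n(e⁻) = 44540 / 96500 = 0.4616 mol
Cathode: Fe²⁺ + 2e⁻ → Fe → n(Fe) = 0.4616/2 = 0.2308 mol → 12.9 g
Anode: 2H₂O → O₂ + 4H⁺ + 4e⁻ → n(O₂) = 0.4616/4 = 0.1154 mol → 2.58 L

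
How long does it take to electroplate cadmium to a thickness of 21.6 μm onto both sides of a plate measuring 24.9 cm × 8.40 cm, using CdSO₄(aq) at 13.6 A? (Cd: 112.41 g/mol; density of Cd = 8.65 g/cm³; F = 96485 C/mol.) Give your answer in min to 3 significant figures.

Plated area = 2 × 24.9 × 8.40 = 418.3 cm²
Volume = 418.3 × 21.6×10⁻⁴ cm = 0.9035 cm³
m(Cd) = 0.9035 × 8.65 = 7.815 g
n(Cd) = 7.815 / 112.41 = 0.06952 mol; n(e⁻) = 2 × 0.06952 = 0.1390 mol
Q = 0.1390 × 96485 = 13410 C
t = 13410 / 13.6 = 986.0 s = 16.4 min

16.4 min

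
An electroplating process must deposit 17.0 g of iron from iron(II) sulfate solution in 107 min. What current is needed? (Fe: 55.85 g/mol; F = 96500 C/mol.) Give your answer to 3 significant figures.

9.15 A

n(Fe) = 17.0 / 55.85 = 0.3044 mol
Fe²⁺ + 2e⁻ → Fe, so n(e⁻) = 2 × 0.3044 = 0.6088 mol
Q = 0.6088 × 96500 = 58750 C
I = Q / t = 58750 / 6420 s = 9.15 A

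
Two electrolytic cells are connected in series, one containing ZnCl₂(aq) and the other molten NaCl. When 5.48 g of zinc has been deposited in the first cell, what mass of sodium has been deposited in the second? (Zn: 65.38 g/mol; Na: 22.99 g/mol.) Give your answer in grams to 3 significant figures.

3.85 g

n(Zn) = 5.48 / 65.38 = 0.08382 mol
Zn²⁺ + 2e⁻ → Zn, so n(e⁻) = 2 × 0.08382 = 0.1676 mol
In series, the same 0.1676 mol of electrons flows through the second cell.
Na⁺ + e⁻ → Na, so n(Na) = 0.1676 mol
m(Na) = 0.1676 × 22.99 = 3.85 g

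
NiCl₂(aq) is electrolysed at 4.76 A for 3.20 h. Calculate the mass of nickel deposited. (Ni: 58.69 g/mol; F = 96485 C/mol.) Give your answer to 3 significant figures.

Q = 4.76 A × 11520 s = 54840 C
n(e⁻) = Q/F = 54840/96485 = 0.5684 mol
Ni²⁺ + 2e⁻ → Ni, so n(Ni) = 0.5684 / 2 = 0.2842 mol
m = 0.2842 × 58.69 = 16.7 g

16.7 g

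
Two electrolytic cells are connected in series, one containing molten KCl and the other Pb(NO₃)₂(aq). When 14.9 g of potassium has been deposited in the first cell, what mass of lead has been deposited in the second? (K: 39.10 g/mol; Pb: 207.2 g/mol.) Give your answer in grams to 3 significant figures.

39.5 g

n(K) = 14.9 / 39.10 = 0.3811 mol
K⁺ + e⁻ → K, so n(e⁻) = 0.3811 mol
Same current for the same time ⇒ same n(e⁻) = 0.3811 mol in both cells.
Pb²⁺ + 2e⁻ → Pb, so n(Pb) = 0.3811 / 2 = 0.1906 mol
m(Pb) = 0.1906 × 207.2 = 39.5 g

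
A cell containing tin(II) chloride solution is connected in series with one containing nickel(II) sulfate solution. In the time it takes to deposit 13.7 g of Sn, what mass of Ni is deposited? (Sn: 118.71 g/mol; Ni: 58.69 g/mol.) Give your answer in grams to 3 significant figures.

n(Sn) = 13.7 / 118.71 = 0.1154 mol
Sn²⁺ + 2e⁻ → Sn, so n(e⁻) = 2 × 0.1154 = 0.2308 mol
Same current for the same time ⇒ same n(e⁻) = 0.2308 mol in both cells.
Ni²⁺ + 2e⁻ → Ni, so n(Ni) = 0.2308 / 2 = 0.1154 mol
m(Ni) = 0.1154 × 58.69 = 6.77 g

6.77 g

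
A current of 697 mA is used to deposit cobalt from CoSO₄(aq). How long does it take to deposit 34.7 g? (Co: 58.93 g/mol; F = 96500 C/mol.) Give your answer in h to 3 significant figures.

n(Co) = 34.7 / 58.93 = 0.5888 mol
Co²⁺ + 2e⁻ → Co, so n(e⁻) = 2 × 0.5888 = 1.178 mol
Q = 1.178 × 96500 = 1.137×10^5 C
t = Q / I = 1.137×10^5 / 0.697 = 1.631×10^5 s = 45.3 h

45.3 h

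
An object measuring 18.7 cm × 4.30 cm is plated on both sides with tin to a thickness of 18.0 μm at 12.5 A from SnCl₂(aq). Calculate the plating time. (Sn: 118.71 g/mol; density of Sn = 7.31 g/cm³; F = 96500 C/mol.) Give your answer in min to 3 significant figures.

4.59 min

Plated area = 2 × 18.7 × 4.30 = 160.8 cm²
Volume = 160.8 × 18.0×10⁻⁴ cm = 0.2894 cm³
m(Sn) = 0.2894 × 7.31 = 2.116 g
n(Sn) = 2.116 / 118.71 = 0.01782 mol; n(e⁻) = 2 × 0.01782 = 0.03564 mol
Q = 0.03564 × 96500 = 3439 C
t = 3439 / 12.5 = 275.1 s = 4.59 min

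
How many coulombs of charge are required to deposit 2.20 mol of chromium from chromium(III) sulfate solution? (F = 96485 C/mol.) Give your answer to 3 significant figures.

Cr³⁺ + 3e⁻ → Cr, so n(e⁻) = 3 × 2.20 = 6.600 mol
Q = 6.600 × 96485 = 6.368×10^5 C

6.37×10^5 C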